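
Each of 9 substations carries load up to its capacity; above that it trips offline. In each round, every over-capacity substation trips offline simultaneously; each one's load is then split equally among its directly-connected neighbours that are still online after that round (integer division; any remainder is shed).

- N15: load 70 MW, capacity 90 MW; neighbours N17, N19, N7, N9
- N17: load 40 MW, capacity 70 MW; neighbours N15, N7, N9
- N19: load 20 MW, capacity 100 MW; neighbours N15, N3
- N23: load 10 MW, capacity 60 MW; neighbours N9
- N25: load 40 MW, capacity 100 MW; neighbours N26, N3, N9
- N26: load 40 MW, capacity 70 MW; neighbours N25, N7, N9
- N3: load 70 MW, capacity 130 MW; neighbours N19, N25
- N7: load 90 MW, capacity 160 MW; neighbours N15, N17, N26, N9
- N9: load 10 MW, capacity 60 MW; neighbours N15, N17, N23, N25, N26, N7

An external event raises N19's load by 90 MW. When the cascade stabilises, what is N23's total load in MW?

40

Round 1 — N19 at 110 > 100. N19 trips offline.
  N19 sheds 110 MW to N15, N3: 55 each.
    N15: 70+55 = 125 > 90
    N3: 70+55 = 125 ≤ 130
Round 2 — N15 trips offline.
  N15 sheds 125 MW to N17, N7, N9: 41 each (2 lost).
    N17: 40+41 = 81 > 70
    N7: 90+41 = 131 ≤ 160
    N9: 10+41 = 51 ≤ 60
Round 3 — N17 trips offline.
  N17 sheds 81 MW to N7, N9: 40 each (1 lost).
    N7: 131+40 = 171 > 160
    N9: 51+40 = 91 > 60
Round 4 — N7, N9 trip offline.
  N7 sheds 171 MW to N26: 171 each.
    N26: 40+171 = 211 > 70
  N9 sheds 91 MW to N23, N25, N26: 30 each (1 lost).
    N23: 10+30 = 40 ≤ 60
    N25: 40+30 = 70 ≤ 100
    N26: 211+30 = 241 > 70
Round 5 — N26 trips offline.
  N26 sheds 241 MW to N25: 241 each.
    N25: 70+241 = 311 > 100
Round 6 — N25 trips offline.
  N25 sheds 311 MW to N3: 311 each.
    N3: 125+311 = 436 > 130
Round 7 — N3 trips offline.
  N3 sheds 436 MW: no online neighbours, lost.
No further trips.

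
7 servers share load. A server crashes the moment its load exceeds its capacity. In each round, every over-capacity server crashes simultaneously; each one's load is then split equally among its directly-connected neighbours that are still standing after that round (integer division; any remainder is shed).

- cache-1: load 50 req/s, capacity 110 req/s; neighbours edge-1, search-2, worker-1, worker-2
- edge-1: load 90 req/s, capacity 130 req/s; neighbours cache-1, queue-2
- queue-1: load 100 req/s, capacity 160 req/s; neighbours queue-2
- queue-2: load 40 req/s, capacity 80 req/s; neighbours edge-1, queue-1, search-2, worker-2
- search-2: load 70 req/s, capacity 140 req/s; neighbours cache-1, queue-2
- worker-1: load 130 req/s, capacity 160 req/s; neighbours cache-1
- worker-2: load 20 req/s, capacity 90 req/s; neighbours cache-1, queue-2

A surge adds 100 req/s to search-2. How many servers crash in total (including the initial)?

Round 1 — search-2 at 170 > 140. search-2 crashes.
  search-2 sheds 170 req/s to cache-1, queue-2: 85 each.
    cache-1: 50+85 = 135 > 110
    queue-2: 40+85 = 125 > 80
Round 2 — cache-1, queue-2 crash.
  cache-1 sheds 135 req/s to edge-1, worker-1, worker-2: 45 each.
    edge-1: 90+45 = 135 > 130
    worker-1: 130+45 = 175 > 160
    worker-2: 20+45 = 65 ≤ 90
  queue-2 sheds 125 req/s to edge-1, queue-1, worker-2: 41 each (2 lost).
    edge-1: 135+41 = 176 > 130
    queue-1: 100+41 = 141 ≤ 160
    worker-2: 65+41 = 106 > 90
Round 3 — edge-1, worker-1, worker-2 crash.
  edge-1 sheds 176 req/s: no online neighbours, lost.
  worker-1 sheds 175 req/s: no online neighbours, lost.
  worker-2 sheds 106 req/s: no online neighbours, lost.
No further crashes.

6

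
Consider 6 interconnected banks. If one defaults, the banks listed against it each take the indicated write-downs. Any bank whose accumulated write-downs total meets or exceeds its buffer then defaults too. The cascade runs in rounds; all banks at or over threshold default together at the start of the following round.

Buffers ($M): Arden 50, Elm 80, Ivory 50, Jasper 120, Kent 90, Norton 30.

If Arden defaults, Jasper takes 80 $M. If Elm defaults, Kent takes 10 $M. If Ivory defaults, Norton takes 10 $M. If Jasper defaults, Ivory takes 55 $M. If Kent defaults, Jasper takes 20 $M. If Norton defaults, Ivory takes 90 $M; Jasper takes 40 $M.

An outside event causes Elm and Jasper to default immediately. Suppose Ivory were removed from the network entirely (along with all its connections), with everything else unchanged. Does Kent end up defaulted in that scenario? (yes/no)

With Ivory removed:
Round 1 — Elm, Jasper default (initial).
  Kent: +10 → 10 < 90
No further defaults.

no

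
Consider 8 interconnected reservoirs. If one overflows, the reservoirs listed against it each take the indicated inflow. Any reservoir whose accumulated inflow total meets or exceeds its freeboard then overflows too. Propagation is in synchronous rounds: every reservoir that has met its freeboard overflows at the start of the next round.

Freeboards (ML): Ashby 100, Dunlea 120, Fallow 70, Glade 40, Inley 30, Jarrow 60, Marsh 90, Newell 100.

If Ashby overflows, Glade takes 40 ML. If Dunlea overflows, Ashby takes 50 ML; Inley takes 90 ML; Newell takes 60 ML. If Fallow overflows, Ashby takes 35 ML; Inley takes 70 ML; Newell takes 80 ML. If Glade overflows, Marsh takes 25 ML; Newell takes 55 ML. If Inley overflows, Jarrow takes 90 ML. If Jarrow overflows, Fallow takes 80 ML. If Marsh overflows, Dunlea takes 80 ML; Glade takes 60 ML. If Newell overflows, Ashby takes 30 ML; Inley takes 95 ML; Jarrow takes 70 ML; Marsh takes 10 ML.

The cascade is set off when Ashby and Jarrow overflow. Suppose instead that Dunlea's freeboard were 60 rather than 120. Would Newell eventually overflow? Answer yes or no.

With Dunlea's freeboard at 60:
Round 1 — Ashby, Jarrow overflow (initial).
  Fallow: +80 → 80 ≥ 70
  Glade: +40 → 40 ≥ 40
Round 2 — Fallow, Glade overflow.
  Inley: +70 → 70 ≥ 30
  Marsh: +25 → 25 < 90
  Newell: +80+55 → 135 ≥ 100
Round 3 — Inley, Newell overflow.
  Marsh: +10 → 35 < 90
No further overflows.

yes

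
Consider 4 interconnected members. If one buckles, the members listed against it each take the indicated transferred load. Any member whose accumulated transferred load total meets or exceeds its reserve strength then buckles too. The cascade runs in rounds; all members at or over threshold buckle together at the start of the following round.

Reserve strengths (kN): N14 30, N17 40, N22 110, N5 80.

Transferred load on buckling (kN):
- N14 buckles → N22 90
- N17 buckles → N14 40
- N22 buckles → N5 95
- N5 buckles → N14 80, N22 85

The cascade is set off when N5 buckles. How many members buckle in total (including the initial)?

3

Round 1 — N5 buckles (initial).
  N14: +80 → 80 ≥ 30
  N22: +85 → 85 < 110
Round 2 — N14 buckles.
  N22: +90 → 175 ≥ 110
Round 3 — N22 buckles.
No further bucklings.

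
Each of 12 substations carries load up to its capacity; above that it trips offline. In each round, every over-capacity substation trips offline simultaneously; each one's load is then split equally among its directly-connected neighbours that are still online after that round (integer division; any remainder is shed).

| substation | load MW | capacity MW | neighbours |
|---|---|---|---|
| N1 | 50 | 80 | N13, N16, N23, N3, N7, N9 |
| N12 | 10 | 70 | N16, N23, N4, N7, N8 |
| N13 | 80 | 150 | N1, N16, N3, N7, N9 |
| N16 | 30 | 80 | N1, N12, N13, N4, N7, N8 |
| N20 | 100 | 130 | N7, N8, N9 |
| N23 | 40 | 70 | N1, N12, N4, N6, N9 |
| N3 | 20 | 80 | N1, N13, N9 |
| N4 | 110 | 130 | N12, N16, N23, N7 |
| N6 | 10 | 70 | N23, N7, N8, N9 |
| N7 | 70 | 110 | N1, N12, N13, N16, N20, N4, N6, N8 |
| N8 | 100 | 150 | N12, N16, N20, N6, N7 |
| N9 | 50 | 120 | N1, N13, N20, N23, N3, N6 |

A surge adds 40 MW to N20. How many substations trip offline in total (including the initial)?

12

Round 1 — N20 at 140 > 130. N20 trips offline.
  N20 sheds 140 MW to N7, N8, N9: 46 each (2 lost).
    N7: 70+46 = 116 > 110
    N8: 100+46 = 146 ≤ 150
    N9: 50+46 = 96 ≤ 120
Round 2 — N7 trips offline.
  N7 sheds 116 MW to N1, N12, N13, N16, N4, N6, N8: 16 each (4 lost).
    N1: 50+16 = 66 ≤ 80
    N12: 10+16 = 26 ≤ 70
    N13: 80+16 = 96 ≤ 150
    N16: 30+16 = 46 ≤ 80
    N4: 110+16 = 126 ≤ 130
    N6: 10+16 = 26 ≤ 70
    N8: 146+16 = 162 > 150
Round 3 — N8 trips offline.
  N8 sheds 162 MW to N12, N16, N6: 54 each.
    N12: 26+54 = 80 > 70
    N16: 46+54 = 100 > 80
    N6: 26+54 = 80 > 70
Round 4 — N12, N16, N6 trip offline.
  N12 sheds 80 MW to N23, N4: 40 each.
    N23: 40+40 = 80 > 70
    N4: 126+40 = 166 > 130
  N16 sheds 100 MW to N1, N13, N4: 33 each (1 lost).
    N1: 66+33 = 99 > 80
    N13: 96+33 = 129 ≤ 150
    N4: 166+33 = 199 > 130
  N6 sheds 80 MW to N23, N9: 40 each.
    N23: 80+40 = 120 > 70
    N9: 96+40 = 136 > 120
Round 5 — N1, N23, N4, N9 trip offline.
  N1 sheds 99 MW to N13, N3: 49 each (1 lost).
    N13: 129+49 = 178 > 150
    N3: 20+49 = 69 ≤ 80
  N23 sheds 120 MW: no online neighbours, lost.
  N4 sheds 199 MW: no online neighbours, lost.
  N9 sheds 136 MW to N13, N3: 68 each.
    N13: 178+68 = 246 > 150
    N3: 69+68 = 137 > 80
Round 6 — N13, N3 trip offline.
  N13 sheds 246 MW: no online neighbours, lost.
  N3 sheds 137 MW: no online neighbours, lost.
No further trips.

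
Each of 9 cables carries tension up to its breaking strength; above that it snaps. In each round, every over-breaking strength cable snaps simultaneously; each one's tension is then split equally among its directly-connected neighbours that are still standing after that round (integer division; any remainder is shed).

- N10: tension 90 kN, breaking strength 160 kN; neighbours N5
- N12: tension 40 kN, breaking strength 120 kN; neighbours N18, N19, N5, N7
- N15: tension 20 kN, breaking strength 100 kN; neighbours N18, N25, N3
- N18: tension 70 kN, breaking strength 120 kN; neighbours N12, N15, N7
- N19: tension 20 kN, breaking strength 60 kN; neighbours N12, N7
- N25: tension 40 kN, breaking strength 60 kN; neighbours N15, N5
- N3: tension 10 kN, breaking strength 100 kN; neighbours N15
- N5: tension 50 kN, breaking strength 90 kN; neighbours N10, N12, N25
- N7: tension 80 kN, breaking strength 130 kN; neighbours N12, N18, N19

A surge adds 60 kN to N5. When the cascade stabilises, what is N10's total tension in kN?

126

Round 1 — N5 at 110 > 90. N5 snaps.
  N5 sheds 110 kN to N10, N12, N25: 36 each (2 lost).
    N10: 90+36 = 126 ≤ 160
    N12: 40+36 = 76 ≤ 120
    N25: 40+36 = 76 > 60
Round 2 — N25 snaps.
  N25 sheds 76 kN to N15: 76 each.
    N15: 20+76 = 96 ≤ 100
No further breaks.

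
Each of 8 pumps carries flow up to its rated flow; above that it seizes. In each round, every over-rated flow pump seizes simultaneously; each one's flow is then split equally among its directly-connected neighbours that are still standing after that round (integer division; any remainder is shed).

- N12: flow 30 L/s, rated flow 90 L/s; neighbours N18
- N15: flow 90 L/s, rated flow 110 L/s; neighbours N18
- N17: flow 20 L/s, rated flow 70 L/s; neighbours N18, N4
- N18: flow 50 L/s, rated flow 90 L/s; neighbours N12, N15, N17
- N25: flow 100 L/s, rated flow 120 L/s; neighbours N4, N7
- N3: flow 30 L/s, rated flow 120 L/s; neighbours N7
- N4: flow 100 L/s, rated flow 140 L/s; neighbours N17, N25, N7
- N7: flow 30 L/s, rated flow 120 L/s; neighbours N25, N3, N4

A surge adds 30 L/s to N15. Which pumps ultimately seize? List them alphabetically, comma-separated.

N12, N15, N17, N18, N25, N3, N4, N7

Round 1 — N15 at 120 > 110. N15 seizes.
  N15 sheds 120 L/s to N18: 120 each.
    N18: 50+120 = 170 > 90
Round 2 — N18 seizes.
  N18 sheds 170 L/s to N12, N17: 85 each.
    N12: 30+85 = 115 > 90
    N17: 20+85 = 105 > 70
Round 3 — N12, N17 seize.
  N12 sheds 115 L/s: no online neighbours, lost.
  N17 sheds 105 L/s to N4: 105 each.
    N4: 100+105 = 205 > 140
Round 4 — N4 seizes.
  N4 sheds 205 L/s to N25, N7: 102 each (1 lost).
    N25: 100+102 = 202 > 120
    N7: 30+102 = 132 > 120
Round 5 — N25, N7 seize.
  N25 sheds 202 L/s: no online neighbours, lost.
  N7 sheds 132 L/s to N3: 132 each.
    N3: 30+132 = 162 > 120
Round 6 — N3 seizes.
  N3 sheds 162 L/s: no online neighbours, lost.
No further seizures.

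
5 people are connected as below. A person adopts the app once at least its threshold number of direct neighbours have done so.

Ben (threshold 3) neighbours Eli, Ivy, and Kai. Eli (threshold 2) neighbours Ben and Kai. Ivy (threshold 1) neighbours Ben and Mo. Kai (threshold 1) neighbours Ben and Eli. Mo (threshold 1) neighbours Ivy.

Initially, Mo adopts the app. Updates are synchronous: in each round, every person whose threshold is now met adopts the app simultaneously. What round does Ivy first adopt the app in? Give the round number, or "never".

Round 1 — Mo adopts the app (initial).
Round 2 — checking thresholds:
  Ivy: 1 of 2 neighbours ≥ 1, adopts the app.
Round 3 — no new adoptions; cascade stops.

2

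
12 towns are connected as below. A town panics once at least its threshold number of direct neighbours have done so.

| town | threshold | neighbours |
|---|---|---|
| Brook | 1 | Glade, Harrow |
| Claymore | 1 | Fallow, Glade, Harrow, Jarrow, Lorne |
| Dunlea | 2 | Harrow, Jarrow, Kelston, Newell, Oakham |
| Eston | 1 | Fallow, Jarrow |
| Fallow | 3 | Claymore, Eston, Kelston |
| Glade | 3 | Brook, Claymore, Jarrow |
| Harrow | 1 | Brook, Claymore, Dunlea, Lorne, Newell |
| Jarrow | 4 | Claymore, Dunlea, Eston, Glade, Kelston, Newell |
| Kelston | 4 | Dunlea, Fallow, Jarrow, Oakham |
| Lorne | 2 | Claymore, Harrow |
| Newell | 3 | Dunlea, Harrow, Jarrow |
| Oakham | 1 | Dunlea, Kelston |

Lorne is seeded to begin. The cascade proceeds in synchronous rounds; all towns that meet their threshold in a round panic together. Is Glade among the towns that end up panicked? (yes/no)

Round 1 — Lorne panics (initial).
Round 2 — checking thresholds:
  Claymore: 1 of 5 neighbours ≥ 1, panics.
  Harrow: 1 of 5 neighbours ≥ 1, panics.
Round 3 — checking thresholds:
  Brook: 1 of 2 neighbours ≥ 1, panics.
  Dunlea: 1 of 5 neighbours < 2, not yet.
  Fallow: 1 of 3 neighbours < 3, not yet.
  Glade: 1 of 3 neighbours < 3, not yet.
  Jarrow: 1 of 6 neighbours < 4, not yet.
  Newell: 1 of 3 neighbours < 3, not yet.
Round 4 — no new panics; cascade stops.

no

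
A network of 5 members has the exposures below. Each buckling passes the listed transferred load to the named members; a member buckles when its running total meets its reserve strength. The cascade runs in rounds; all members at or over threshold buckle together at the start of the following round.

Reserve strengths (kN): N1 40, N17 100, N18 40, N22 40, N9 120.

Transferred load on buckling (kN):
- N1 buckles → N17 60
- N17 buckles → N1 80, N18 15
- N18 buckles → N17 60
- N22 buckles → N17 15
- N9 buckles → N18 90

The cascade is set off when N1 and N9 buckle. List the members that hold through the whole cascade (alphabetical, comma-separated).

N22

Round 1 — N1, N9 buckle (initial).
  N17: +60 → 60 < 100
  N18: +90 → 90 ≥ 40
Round 2 — N18 buckles.
  N17: +60 → 120 ≥ 100
Round 3 — N17 buckles.
No further bucklings.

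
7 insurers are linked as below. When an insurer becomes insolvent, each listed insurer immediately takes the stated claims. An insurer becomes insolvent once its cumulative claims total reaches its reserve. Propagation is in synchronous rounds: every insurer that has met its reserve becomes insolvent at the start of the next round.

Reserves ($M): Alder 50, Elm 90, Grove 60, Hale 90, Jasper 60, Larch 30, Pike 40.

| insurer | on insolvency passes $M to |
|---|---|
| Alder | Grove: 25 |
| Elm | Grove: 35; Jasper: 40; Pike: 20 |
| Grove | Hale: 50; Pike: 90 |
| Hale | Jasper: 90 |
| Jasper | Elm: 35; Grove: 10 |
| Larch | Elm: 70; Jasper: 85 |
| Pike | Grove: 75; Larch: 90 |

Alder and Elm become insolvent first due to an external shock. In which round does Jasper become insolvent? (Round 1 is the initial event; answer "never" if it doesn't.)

Round 1 — Alder, Elm become insolvent (initial).
  Grove: +25+35 → 60 ≥ 60
  Jasper: +40 → 40 < 60
  Pike: +20 → 20 < 40
Round 2 — Grove becomes insolvent.
  Hale: +50 → 50 < 90
  Pike: +90 → 110 ≥ 40
Round 3 — Pike becomes insolvent.
  Larch: +90 → 90 ≥ 30
Round 4 — Larch becomes insolvent.
  Jasper: +85 → 125 ≥ 60
Round 5 — Jasper becomes insolvent.
No further insolvencies.

5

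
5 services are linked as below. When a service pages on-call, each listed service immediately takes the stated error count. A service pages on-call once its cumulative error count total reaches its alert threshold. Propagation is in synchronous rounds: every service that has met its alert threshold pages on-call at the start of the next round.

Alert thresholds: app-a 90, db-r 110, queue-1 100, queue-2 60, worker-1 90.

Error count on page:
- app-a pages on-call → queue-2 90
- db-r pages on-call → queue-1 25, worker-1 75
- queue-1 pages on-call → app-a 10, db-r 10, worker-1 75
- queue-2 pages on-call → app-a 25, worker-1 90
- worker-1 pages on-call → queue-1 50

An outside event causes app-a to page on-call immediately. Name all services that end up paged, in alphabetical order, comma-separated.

app-a, queue-2, worker-1

Round 1 — app-a pages on-call (initial).
  queue-2: +90 → 90 ≥ 60
Round 2 — queue-2 pages on-call.
  worker-1: +90 → 90 ≥ 90
Round 3 — worker-1 pages on-call.
  queue-1: +50 → 50 < 100
No further pages.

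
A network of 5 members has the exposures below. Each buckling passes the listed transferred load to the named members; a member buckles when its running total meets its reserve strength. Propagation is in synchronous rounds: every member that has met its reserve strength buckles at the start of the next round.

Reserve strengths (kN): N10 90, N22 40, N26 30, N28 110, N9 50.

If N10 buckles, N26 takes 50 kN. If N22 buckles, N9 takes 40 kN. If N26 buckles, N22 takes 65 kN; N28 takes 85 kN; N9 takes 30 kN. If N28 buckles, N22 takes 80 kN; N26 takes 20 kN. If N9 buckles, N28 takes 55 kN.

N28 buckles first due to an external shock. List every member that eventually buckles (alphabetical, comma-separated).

Round 1 — N28 buckles (initial).
  N22: +80 → 80 ≥ 40
  N26: +20 → 20 < 30
Round 2 — N22 buckles.
  N9: +40 → 40 < 50
No further bucklings.

N22, N28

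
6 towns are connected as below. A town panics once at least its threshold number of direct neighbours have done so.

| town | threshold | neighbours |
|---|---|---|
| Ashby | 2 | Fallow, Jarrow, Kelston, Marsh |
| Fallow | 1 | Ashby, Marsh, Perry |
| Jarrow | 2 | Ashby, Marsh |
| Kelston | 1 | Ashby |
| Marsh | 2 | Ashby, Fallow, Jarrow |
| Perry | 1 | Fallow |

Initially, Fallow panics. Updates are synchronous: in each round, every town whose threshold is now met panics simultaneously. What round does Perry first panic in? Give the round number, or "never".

Round 1 — Fallow panics (initial).
Round 2 — checking thresholds:
  Ashby: 1 of 4 neighbours < 2, below threshold.
  Marsh: 1 of 3 neighbours < 2, below threshold.
  Perry: 1 of 1 neighbours ≥ 1, panics.
Round 3 — no new panics; cascade stops.

2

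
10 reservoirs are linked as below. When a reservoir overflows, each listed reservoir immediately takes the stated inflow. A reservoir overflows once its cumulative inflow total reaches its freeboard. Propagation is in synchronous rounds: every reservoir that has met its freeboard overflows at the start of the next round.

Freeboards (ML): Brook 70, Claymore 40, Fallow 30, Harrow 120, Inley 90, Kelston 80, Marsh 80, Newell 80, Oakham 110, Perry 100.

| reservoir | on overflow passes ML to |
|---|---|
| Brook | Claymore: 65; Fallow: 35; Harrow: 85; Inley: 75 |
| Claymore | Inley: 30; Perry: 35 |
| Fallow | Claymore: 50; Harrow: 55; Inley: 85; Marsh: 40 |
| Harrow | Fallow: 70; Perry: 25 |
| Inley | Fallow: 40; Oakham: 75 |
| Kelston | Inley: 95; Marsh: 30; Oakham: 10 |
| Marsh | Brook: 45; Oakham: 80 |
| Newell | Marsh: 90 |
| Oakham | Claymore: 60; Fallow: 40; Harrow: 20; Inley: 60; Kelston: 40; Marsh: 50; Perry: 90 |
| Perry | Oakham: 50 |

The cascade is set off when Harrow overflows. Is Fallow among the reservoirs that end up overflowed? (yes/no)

yes

Round 1 — Harrow overflows (initial).
  Fallow: +70 → 70 ≥ 30
  Perry: +25 → 25 < 100
Round 2 — Fallow overflows.
  Claymore: +50 → 50 ≥ 40
  Inley: +85 → 85 < 90
  Marsh: +40 → 40 < 80
Round 3 — Claymore overflows.
  Inley: +30 → 115 ≥ 90
  Perry: +35 → 60 < 100
Round 4 — Inley overflows.
  Oakham: +75 → 75 < 110
No further overflows.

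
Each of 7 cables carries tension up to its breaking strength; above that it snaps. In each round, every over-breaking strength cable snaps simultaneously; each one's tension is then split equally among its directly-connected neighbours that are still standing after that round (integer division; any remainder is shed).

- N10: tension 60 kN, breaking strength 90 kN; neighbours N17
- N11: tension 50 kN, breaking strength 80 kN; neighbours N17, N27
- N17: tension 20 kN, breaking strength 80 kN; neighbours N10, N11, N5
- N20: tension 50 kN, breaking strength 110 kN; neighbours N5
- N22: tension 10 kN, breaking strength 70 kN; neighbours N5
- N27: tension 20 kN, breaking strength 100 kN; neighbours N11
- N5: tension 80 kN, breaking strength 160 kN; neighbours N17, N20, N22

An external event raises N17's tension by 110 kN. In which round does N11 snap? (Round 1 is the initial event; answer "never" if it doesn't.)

Round 1 — N17 at 130 > 80. N17 snaps.
  N17 sheds 130 kN to N10, N11, N5: 43 each (1 lost).
    N10: 60+43 = 103 > 90
    N11: 50+43 = 93 > 80
    N5: 80+43 = 123 ≤ 160
Round 2 — N10, N11 snap.
  N10 sheds 103 kN: no online neighbours, lost.
  N11 sheds 93 kN to N27: 93 each.
    N27: 20+93 = 113 > 100
Round 3 — N27 snaps.
  N27 sheds 113 kN: no online neighbours, lost.
No further breaks.

2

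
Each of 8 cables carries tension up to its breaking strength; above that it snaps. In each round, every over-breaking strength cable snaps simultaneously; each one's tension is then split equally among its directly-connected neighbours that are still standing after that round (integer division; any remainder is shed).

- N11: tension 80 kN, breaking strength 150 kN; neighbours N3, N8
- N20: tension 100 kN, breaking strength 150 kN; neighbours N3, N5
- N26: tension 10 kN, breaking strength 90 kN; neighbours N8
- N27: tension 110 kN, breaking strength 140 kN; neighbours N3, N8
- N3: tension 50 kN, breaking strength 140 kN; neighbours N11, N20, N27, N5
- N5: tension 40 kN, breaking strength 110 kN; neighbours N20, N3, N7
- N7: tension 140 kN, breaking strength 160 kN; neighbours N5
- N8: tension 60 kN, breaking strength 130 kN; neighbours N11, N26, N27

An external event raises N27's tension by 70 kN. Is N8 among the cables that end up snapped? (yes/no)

yes

Round 1 — N27 at 180 > 140. N27 snaps.
  N27 sheds 180 kN to N3, N8: 90 each.
    N3: 50+90 = 140 ≤ 140
    N8: 60+90 = 150 > 130
Round 2 — N8 snaps.
  N8 sheds 150 kN to N11, N26: 75 each.
    N11: 80+75 = 155 > 150
    N26: 10+75 = 85 ≤ 90
Round 3 — N11 snaps.
  N11 sheds 155 kN to N3: 155 each.
    N3: 140+155 = 295 > 140
Round 4 — N3 snaps.
  N3 sheds 295 kN to N20, N5: 147 each (1 lost).
    N20: 100+147 = 247 > 150
    N5: 40+147 = 187 > 110
Round 5 — N20, N5 snap.
  N20 sheds 247 kN: no online neighbours, lost.
  N5 sheds 187 kN to N7: 187 each.
    N7: 140+187 = 327 > 160
Round 6 — N7 snaps.
  N7 sheds 327 kN: no online neighbours, lost.
No further breaks.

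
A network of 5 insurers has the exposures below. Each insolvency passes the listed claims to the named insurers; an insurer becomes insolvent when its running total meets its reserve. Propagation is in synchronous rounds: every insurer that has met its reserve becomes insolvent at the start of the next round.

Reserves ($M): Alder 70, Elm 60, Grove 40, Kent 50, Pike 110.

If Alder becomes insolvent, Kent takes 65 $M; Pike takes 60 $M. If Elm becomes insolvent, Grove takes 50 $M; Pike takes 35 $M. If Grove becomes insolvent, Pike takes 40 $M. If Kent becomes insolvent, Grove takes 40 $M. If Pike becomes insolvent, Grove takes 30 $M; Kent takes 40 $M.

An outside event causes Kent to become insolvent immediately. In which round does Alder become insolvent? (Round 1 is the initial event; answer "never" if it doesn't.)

never

Round 1 — Kent becomes insolvent (initial).
  Grove: +40 → 40 ≥ 40
Round 2 — Grove becomes insolvent.
  Pike: +40 → 40 < 110
No further insolvencies.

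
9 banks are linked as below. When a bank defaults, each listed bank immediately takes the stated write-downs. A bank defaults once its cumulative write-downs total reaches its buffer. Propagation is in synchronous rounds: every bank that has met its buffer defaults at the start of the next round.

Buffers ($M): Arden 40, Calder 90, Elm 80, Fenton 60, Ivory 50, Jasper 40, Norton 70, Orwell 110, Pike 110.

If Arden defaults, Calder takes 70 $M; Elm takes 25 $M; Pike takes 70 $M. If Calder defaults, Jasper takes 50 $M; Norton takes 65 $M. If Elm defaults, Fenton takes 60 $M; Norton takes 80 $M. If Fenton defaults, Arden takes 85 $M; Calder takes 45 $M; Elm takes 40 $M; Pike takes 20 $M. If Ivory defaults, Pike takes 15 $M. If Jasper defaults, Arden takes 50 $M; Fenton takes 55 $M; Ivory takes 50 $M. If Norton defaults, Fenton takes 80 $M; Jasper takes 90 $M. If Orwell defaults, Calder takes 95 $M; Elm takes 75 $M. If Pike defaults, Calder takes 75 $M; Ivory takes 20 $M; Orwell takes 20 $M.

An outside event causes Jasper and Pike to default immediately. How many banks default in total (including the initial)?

Round 1 — Jasper, Pike default (initial).
  Arden: +50 → 50 ≥ 40
  Calder: +75 → 75 < 90
  Fenton: +55 → 55 < 60
  Ivory: +50+20 → 70 ≥ 50
  Orwell: +20 → 20 < 110
Round 2 — Arden, Ivory default.
  Calder: +70 → 145 ≥ 90
  Elm: +25 → 25 < 80
Round 3 — Calder defaults.
  Norton: +65 → 65 < 70
No further defaults.

5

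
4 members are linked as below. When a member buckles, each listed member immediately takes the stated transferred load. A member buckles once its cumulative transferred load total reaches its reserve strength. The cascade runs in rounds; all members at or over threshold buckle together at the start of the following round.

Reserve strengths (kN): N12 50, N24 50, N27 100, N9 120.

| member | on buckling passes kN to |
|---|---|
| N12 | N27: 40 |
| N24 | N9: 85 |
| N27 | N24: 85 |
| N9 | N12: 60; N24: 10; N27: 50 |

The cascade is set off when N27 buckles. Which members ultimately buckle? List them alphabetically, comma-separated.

N24, N27

Round 1 — N27 buckles (initial).
  N24: +85 → 85 ≥ 50
Round 2 — N24 buckles.
  N9: +85 → 85 < 120
No further bucklings.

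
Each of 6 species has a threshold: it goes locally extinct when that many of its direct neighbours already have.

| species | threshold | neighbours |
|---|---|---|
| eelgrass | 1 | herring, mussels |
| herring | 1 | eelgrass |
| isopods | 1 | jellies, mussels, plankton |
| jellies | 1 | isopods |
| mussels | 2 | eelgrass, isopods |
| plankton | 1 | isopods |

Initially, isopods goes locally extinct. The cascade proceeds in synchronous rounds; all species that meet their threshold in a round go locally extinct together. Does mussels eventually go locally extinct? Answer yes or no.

Round 1 — isopods goes locally extinct (initial).
Round 2 — checking thresholds:
  jellies: 1 of 1 neighbours ≥ 1, goes locally extinct.
  mussels: 1 of 2 neighbours < 2, holds.
  plankton: 1 of 1 neighbours ≥ 1, goes locally extinct.
Round 3 — no new extinctions; cascade stops.

no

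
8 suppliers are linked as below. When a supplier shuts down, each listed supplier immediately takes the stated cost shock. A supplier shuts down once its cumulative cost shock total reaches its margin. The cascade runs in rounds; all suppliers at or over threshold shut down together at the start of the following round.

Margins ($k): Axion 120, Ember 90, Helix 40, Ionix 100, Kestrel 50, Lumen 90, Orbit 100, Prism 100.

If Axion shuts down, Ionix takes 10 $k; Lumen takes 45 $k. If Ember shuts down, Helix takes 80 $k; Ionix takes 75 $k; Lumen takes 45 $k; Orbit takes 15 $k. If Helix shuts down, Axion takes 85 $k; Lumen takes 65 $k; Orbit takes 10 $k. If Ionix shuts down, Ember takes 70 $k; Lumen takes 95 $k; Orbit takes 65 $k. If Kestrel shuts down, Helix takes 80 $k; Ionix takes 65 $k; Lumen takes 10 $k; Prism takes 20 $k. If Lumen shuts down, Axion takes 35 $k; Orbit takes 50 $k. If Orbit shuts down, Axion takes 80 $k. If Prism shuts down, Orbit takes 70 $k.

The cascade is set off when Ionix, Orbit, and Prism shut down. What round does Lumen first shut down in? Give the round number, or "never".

Round 1 — Ionix, Orbit, Prism shut down (initial).
  Axion: +80 → 80 < 120
  Ember: +70 → 70 < 90
  Lumen: +95 → 95 ≥ 90
Round 2 — Lumen shuts down.
  Axion: +35 → 115 < 120
No further shutdowns.

2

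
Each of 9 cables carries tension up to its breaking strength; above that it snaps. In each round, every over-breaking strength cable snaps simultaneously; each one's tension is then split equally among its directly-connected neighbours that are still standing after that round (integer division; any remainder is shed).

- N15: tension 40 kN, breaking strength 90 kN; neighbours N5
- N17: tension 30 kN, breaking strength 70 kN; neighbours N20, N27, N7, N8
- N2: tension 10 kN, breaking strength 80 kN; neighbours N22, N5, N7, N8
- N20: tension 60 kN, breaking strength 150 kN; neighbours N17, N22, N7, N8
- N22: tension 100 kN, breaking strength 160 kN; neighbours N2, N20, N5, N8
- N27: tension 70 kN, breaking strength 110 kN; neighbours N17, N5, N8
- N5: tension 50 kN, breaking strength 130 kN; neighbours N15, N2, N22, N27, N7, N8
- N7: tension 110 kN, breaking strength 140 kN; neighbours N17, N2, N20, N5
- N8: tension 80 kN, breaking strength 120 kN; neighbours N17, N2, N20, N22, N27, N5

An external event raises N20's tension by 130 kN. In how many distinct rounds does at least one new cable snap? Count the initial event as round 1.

Round 1 — N20 at 190 > 150. N20 snaps.
  N20 sheds 190 kN to N17, N22, N7, N8: 47 each (2 lost).
    N17: 30+47 = 77 > 70
    N22: 100+47 = 147 ≤ 160
    N7: 110+47 = 157 > 140
    N8: 80+47 = 127 > 120
Round 2 — N17, N7, N8 snap.
  N17 sheds 77 kN to N27: 77 each.
    N27: 70+77 = 147 > 110
  N7 sheds 157 kN to N2, N5: 78 each (1 lost).
    N2: 10+78 = 88 > 80
    N5: 50+78 = 128 ≤ 130
  N8 sheds 127 kN to N2, N22, N27, N5: 31 each (3 lost).
    N2: 88+31 = 119 > 80
    N22: 147+31 = 178 > 160
    N27: 147+31 = 178 > 110
    N5: 128+31 = 159 > 130
Round 3 — N2, N22, N27, N5 snap.
  N2 sheds 119 kN: no online neighbours, lost.
  N22 sheds 178 kN: no online neighbours, lost.
  N27 sheds 178 kN: no online neighbours, lost.
  N5 sheds 159 kN to N15: 159 each.
    N15: 40+159 = 199 > 90
Round 4 — N15 snaps.
  N15 sheds 199 kN: no online neighbours, lost.
No further breaks.

4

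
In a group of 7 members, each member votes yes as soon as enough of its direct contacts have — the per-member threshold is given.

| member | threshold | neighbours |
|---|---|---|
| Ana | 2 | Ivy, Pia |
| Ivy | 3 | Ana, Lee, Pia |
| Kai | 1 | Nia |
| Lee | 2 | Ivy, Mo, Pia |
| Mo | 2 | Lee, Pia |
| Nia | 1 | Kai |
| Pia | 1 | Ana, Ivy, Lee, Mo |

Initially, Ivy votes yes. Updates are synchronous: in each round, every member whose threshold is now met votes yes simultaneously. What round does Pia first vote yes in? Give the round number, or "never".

2

Round 1 — Ivy votes yes (initial).
Round 2 — checking thresholds:
  Ana: 1 of 2 neighbours < 2, below threshold.
  Lee: 1 of 3 neighbours < 2, below threshold.
  Pia: 1 of 4 neighbours ≥ 1, votes yes.
Round 3 — checking thresholds:
  Ana: 2 of 2 neighbours ≥ 2, votes yes.
  Lee: 2 of 3 neighbours ≥ 2, votes yes.
  Mo: 1 of 2 neighbours < 2, below threshold.
Round 4 — checking thresholds:
  Mo: 2 of 2 neighbours ≥ 2, votes yes.
Round 5 — no new yes votes; cascade stops.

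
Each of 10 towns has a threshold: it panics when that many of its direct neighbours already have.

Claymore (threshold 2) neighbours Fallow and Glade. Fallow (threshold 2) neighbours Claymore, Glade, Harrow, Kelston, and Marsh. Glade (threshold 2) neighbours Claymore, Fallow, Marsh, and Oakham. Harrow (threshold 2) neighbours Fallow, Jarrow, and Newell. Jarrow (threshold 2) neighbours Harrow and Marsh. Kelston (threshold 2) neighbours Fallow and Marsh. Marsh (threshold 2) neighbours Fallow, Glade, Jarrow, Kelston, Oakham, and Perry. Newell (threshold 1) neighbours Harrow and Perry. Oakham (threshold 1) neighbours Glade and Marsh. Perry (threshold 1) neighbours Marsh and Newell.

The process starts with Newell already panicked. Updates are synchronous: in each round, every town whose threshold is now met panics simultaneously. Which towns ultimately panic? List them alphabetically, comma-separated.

Newell, Perry

Round 1 — Newell panics (initial).
Round 2 — checking thresholds:
  Harrow: 1 of 3 neighbours < 2, not yet.
  Perry: 1 of 2 neighbours ≥ 1, panics.
Round 3 — no new panics; cascade stops.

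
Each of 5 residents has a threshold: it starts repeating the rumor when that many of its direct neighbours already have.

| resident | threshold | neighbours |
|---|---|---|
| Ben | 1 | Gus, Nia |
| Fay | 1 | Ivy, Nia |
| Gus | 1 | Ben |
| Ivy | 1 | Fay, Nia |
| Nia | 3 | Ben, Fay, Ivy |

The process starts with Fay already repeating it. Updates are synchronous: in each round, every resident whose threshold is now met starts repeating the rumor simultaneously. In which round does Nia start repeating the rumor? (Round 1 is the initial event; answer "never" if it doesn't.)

never

Round 1 — Fay starts repeating the rumor (initial).
Round 2 — checking thresholds:
  Ivy: 1 of 2 neighbours ≥ 1, starts repeating the rumor.
  Nia: 1 of 3 neighbours < 3, not yet.
Round 3 — no new spreads; cascade stops.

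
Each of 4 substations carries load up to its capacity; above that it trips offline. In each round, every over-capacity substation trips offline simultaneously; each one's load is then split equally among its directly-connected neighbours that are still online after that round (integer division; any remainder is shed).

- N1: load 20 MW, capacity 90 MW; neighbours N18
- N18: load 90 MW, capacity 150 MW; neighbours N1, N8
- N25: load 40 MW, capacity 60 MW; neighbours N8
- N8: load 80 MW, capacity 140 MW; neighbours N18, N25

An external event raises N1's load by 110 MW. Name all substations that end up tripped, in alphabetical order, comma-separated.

N1, N18, N25, N8

Round 1 — N1 at 130 > 90. N1 trips offline.
  N1 sheds 130 MW to N18: 130 each.
    N18: 90+130 = 220 > 150
Round 2 — N18 trips offline.
  N18 sheds 220 MW to N8: 220 each.
    N8: 80+220 = 300 > 140
Round 3 — N8 trips offline.
  N8 sheds 300 MW to N25: 300 each.
    N25: 40+300 = 340 > 60
Round 4 — N25 trips offline.
  N25 sheds 340 MW: no online neighbours, lost.
No further trips.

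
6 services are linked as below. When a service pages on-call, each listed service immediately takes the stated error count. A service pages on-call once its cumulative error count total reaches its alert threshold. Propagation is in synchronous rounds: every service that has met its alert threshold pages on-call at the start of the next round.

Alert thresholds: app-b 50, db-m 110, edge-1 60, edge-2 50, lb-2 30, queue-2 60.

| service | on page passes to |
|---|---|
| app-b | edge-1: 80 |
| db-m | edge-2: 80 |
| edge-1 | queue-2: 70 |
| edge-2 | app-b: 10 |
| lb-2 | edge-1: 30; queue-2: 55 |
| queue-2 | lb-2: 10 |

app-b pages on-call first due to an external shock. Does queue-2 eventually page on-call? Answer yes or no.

Round 1 — app-b pages on-call (initial).
  edge-1: +80 → 80 ≥ 60
Round 2 — edge-1 pages on-call.
  queue-2: +70 → 70 ≥ 60
Round 3 — queue-2 pages on-call.
  lb-2: +10 → 10 < 30
No further pages.

yes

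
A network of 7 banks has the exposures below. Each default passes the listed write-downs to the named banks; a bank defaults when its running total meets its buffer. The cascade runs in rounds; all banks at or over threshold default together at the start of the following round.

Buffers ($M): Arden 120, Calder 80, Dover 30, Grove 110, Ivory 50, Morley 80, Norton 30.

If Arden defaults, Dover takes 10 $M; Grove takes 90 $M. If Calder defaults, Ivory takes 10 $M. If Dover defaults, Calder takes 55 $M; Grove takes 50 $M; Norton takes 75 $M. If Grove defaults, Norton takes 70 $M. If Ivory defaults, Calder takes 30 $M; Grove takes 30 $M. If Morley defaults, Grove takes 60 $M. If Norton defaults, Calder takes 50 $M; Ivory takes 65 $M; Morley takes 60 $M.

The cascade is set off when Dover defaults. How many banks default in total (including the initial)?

4

Round 1 — Dover defaults (initial).
  Calder: +55 → 55 < 80
  Grove: +50 → 50 < 110
  Norton: +75 → 75 ≥ 30
Round 2 — Norton defaults.
  Calder: +50 → 105 ≥ 80
  Ivory: +65 → 65 ≥ 50
  Morley: +60 → 60 < 80
Round 3 — Calder, Ivory default.
  Grove: +30 → 80 < 110
No further defaults.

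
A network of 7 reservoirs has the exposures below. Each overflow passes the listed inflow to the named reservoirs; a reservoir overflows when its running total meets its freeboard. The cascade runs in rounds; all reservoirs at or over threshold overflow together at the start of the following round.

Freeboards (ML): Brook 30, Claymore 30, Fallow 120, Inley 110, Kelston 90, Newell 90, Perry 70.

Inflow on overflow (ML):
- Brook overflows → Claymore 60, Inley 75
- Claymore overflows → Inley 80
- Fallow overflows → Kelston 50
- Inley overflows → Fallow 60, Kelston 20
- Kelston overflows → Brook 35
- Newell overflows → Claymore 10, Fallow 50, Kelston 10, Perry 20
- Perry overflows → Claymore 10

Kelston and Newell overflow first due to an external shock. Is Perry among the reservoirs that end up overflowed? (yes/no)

Round 1 — Kelston, Newell overflow (initial).
  Brook: +35 → 35 ≥ 30
  Claymore: +10 → 10 < 30
  Fallow: +50 → 50 < 120
  Perry: +20 → 20 < 70
Round 2 — Brook overflows.
  Claymore: +60 → 70 ≥ 30
  Inley: +75 → 75 < 110
Round 3 — Claymore overflows.
  Inley: +80 → 155 ≥ 110
Round 4 — Inley overflows.
  Fallow: +60 → 110 < 120
No further overflows.

no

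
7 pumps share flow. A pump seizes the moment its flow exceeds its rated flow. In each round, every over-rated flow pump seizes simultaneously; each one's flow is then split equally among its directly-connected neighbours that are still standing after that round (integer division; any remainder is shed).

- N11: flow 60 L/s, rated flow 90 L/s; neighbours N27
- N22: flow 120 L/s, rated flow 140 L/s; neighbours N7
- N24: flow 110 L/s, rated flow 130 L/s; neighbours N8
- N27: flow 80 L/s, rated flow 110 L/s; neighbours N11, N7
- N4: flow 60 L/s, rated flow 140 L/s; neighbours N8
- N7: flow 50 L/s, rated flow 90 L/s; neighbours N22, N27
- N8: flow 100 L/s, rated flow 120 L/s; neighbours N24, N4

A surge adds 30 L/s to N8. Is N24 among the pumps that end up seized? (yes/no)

yes

Round 1 — N8 at 130 > 120. N8 seizes.
  N8 sheds 130 L/s to N24, N4: 65 each.
    N24: 110+65 = 175 > 130
    N4: 60+65 = 125 ≤ 140
Round 2 — N24 seizes.
  N24 sheds 175 L/s: no online neighbours, lost.
No further seizures.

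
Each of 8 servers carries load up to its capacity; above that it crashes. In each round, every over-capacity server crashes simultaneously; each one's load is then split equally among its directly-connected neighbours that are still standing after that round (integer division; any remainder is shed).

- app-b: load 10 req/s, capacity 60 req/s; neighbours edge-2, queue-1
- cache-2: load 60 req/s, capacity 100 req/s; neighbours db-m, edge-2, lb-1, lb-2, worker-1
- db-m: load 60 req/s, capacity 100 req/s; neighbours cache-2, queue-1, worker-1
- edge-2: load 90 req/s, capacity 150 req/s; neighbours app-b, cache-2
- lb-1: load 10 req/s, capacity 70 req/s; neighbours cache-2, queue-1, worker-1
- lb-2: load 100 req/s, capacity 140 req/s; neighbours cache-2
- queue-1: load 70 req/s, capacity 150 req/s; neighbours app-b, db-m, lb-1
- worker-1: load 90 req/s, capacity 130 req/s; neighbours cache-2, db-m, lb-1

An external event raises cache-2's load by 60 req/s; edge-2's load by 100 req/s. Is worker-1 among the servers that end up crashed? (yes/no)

Round 1 — cache-2 at 120 > 100; edge-2 at 190 > 150. cache-2, edge-2 crash.
  cache-2 sheds 120 req/s to db-m, lb-1, lb-2, worker-1: 30 each.
    db-m: 60+30 = 90 ≤ 100
    lb-1: 10+30 = 40 ≤ 70
    lb-2: 100+30 = 130 ≤ 140
    worker-1: 90+30 = 120 ≤ 130
  edge-2 sheds 190 req/s to app-b: 190 each.
    app-b: 10+190 = 200 > 60
Round 2 — app-b crashes.
  app-b sheds 200 req/s to queue-1: 200 each.
    queue-1: 70+200 = 270 > 150
Round 3 — queue-1 crashes.
  queue-1 sheds 270 req/s to db-m, lb-1: 135 each.
    db-m: 90+135 = 225 > 100
    lb-1: 40+135 = 175 > 70
Round 4 — db-m, lb-1 crash.
  db-m sheds 225 req/s to worker-1: 225 each.
    worker-1: 120+225 = 345 > 130
  lb-1 sheds 175 req/s to worker-1: 175 each.
    worker-1: 345+175 = 520 > 130
Round 5 — worker-1 crashes.
  worker-1 sheds 520 req/s: no online neighbours, lost.
No further crashes.

yes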